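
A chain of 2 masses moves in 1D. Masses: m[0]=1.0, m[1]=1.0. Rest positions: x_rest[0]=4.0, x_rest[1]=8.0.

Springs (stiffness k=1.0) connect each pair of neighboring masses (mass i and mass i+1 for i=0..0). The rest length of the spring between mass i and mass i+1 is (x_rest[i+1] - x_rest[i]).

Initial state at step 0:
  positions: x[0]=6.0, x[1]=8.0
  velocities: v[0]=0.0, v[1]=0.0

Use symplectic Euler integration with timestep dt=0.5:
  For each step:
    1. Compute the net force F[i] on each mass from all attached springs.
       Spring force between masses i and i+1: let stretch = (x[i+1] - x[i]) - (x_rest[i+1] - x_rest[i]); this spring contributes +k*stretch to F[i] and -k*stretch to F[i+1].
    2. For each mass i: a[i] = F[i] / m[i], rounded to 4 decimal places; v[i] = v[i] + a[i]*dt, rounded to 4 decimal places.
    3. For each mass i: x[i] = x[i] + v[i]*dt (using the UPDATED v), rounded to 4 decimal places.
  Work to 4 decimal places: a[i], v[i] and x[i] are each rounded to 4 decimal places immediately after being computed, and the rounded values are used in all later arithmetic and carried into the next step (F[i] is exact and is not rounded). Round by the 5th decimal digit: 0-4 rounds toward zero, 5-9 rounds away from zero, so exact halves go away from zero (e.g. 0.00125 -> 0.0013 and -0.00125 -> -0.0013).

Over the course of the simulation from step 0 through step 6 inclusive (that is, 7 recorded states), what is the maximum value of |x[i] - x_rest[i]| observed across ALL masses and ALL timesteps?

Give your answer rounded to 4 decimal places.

Step 0: x=[6.0000 8.0000] v=[0.0000 0.0000]
Step 1: x=[5.5000 8.5000] v=[-1.0000 1.0000]
Step 2: x=[4.7500 9.2500] v=[-1.5000 1.5000]
Step 3: x=[4.1250 9.8750] v=[-1.2500 1.2500]
Step 4: x=[3.9375 10.0625] v=[-0.3750 0.3750]
Step 5: x=[4.2813 9.7188] v=[0.6875 -0.6875]
Step 6: x=[4.9845 9.0157] v=[1.4063 -1.4063]
Max displacement = 2.0625

Answer: 2.0625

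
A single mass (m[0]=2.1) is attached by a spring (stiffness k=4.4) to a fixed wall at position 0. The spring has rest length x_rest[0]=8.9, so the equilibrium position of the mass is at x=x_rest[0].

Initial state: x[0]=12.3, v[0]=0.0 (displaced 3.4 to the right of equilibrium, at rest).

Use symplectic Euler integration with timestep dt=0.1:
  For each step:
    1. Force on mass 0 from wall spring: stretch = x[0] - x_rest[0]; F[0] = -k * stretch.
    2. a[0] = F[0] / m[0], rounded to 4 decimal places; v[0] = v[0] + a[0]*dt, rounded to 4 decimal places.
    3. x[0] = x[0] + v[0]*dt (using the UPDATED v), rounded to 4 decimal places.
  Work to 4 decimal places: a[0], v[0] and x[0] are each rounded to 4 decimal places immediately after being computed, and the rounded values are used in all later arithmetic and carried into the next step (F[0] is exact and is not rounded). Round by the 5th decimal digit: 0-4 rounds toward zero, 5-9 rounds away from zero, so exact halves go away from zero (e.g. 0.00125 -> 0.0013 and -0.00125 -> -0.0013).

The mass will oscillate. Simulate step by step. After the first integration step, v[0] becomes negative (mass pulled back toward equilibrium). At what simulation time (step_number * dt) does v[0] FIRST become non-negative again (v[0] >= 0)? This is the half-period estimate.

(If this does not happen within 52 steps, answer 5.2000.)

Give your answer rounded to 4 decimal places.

Step 0: x=[12.3000] v=[0.0000]
Step 1: x=[12.2288] v=[-0.7124]
Step 2: x=[12.0878] v=[-1.4099]
Step 3: x=[11.8800] v=[-2.0778]
Step 4: x=[11.6098] v=[-2.7022]
Step 5: x=[11.2828] v=[-3.2700]
Step 6: x=[10.9059] v=[-3.7693]
Step 7: x=[10.4869] v=[-4.1896]
Step 8: x=[10.0347] v=[-4.5221]
Step 9: x=[9.5587] v=[-4.7599]
Step 10: x=[9.0689] v=[-4.8979]
Step 11: x=[8.5756] v=[-4.9333]
Step 12: x=[8.0891] v=[-4.8653]
Step 13: x=[7.6196] v=[-4.6954]
Step 14: x=[7.1769] v=[-4.4271]
Step 15: x=[6.7703] v=[-4.0661]
Step 16: x=[6.4083] v=[-3.6199]
Step 17: x=[6.0985] v=[-3.0978]
Step 18: x=[5.8474] v=[-2.5108]
Step 19: x=[5.6603] v=[-1.8712]
Step 20: x=[5.5411] v=[-1.1924]
Step 21: x=[5.4922] v=[-0.4886]
Step 22: x=[5.5147] v=[0.2254]
First v>=0 after going negative at step 22, time=2.2000

Answer: 2.2000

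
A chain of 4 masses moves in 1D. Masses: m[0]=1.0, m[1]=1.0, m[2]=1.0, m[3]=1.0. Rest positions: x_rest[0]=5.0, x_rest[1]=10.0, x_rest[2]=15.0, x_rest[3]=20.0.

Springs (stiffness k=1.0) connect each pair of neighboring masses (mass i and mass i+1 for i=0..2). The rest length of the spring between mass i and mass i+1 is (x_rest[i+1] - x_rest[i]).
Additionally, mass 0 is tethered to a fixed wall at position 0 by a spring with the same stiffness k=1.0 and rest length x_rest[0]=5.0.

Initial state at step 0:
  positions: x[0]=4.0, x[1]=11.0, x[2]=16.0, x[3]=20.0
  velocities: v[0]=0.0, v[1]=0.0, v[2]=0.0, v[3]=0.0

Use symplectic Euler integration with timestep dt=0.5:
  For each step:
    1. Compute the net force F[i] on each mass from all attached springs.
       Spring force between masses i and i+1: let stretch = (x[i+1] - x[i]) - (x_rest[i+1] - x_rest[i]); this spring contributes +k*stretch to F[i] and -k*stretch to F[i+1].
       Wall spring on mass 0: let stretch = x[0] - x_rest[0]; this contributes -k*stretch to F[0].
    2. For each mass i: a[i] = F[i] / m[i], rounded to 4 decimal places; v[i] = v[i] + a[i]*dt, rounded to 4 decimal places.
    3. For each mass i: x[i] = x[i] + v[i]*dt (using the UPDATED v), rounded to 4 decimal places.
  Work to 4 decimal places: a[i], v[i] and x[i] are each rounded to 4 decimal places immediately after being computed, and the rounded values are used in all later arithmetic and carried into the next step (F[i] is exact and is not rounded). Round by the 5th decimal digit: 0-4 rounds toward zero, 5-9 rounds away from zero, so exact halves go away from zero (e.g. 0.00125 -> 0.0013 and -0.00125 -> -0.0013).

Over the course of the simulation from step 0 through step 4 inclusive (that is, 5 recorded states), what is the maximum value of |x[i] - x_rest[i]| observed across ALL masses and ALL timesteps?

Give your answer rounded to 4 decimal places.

Step 0: x=[4.0000 11.0000 16.0000 20.0000] v=[0.0000 0.0000 0.0000 0.0000]
Step 1: x=[4.7500 10.5000 15.7500 20.2500] v=[1.5000 -1.0000 -0.5000 0.5000]
Step 2: x=[5.7500 9.8750 15.3125 20.6250] v=[2.0000 -1.2500 -0.8750 0.7500]
Step 3: x=[6.3438 9.5781 14.8438 20.9219] v=[1.1875 -0.5938 -0.9375 0.5938]
Step 4: x=[6.1602 9.7891 14.5782 20.9493] v=[-0.3673 0.4219 -0.5313 0.0548]
Max displacement = 1.3438

Answer: 1.3438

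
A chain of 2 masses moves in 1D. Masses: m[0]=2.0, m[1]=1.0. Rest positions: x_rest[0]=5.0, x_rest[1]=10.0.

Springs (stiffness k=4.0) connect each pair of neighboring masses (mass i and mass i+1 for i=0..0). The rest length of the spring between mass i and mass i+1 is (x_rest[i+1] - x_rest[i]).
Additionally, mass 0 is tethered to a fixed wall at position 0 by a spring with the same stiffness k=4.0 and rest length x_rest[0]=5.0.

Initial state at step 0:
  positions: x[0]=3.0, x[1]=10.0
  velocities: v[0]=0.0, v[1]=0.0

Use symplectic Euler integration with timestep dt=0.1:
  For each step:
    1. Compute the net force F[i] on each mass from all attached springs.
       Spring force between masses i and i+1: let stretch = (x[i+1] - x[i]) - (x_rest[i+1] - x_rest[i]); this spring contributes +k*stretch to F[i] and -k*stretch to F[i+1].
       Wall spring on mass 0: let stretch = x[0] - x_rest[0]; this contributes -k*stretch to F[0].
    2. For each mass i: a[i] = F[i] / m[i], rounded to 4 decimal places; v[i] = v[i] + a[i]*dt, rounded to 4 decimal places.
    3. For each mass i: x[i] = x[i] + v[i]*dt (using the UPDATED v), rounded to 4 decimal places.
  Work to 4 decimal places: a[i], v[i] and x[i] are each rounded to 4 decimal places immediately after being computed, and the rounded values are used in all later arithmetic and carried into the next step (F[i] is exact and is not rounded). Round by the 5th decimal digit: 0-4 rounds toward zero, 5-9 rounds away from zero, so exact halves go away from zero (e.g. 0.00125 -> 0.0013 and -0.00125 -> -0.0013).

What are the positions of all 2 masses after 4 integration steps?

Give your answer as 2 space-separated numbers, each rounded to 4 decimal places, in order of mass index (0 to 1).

Step 0: x=[3.0000 10.0000] v=[0.0000 0.0000]
Step 1: x=[3.0800 9.9200] v=[0.8000 -0.8000]
Step 2: x=[3.2352 9.7664] v=[1.5520 -1.5360]
Step 3: x=[3.4563 9.5516] v=[2.2112 -2.1485]
Step 4: x=[3.7302 9.2929] v=[2.7390 -2.5866]

Answer: 3.7302 9.2929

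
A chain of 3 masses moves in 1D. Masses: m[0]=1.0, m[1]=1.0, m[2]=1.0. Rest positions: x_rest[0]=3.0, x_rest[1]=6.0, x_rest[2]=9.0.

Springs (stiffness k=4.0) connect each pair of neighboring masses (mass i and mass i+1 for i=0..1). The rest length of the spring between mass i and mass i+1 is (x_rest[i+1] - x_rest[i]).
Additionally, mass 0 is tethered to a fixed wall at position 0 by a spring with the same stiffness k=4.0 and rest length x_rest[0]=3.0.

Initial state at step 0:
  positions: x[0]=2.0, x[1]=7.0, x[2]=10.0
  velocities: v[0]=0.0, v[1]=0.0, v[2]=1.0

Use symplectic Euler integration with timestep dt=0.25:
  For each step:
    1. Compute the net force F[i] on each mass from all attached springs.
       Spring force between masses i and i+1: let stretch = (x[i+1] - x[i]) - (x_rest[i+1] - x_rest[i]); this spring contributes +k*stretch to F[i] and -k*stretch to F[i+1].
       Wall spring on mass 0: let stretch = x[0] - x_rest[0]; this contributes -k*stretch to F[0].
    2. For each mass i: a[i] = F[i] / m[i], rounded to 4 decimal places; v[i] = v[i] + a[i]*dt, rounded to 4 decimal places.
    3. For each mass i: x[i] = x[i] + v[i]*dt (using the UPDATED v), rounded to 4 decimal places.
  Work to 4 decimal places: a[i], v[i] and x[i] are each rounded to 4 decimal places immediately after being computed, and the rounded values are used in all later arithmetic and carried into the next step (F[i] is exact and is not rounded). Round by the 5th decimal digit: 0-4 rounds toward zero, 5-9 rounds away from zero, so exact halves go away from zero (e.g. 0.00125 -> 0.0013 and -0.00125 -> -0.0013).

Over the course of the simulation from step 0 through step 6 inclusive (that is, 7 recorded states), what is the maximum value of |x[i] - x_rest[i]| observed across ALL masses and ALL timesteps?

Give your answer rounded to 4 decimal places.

Answer: 1.6485

Derivation:
Step 0: x=[2.0000 7.0000 10.0000] v=[0.0000 0.0000 1.0000]
Step 1: x=[2.7500 6.5000 10.2500] v=[3.0000 -2.0000 1.0000]
Step 2: x=[3.7500 6.0000 10.3125] v=[4.0000 -2.0000 0.2500]
Step 3: x=[4.3750 6.0156 10.0469] v=[2.5000 0.0625 -1.0625]
Step 4: x=[4.3164 6.6289 9.5235] v=[-0.2344 2.4532 -2.0938]
Step 5: x=[3.7568 7.3877 9.0264] v=[-2.2383 3.0353 -1.9884]
Step 6: x=[3.1658 7.6485 8.8696] v=[-2.3642 1.0431 -0.6271]
Max displacement = 1.6485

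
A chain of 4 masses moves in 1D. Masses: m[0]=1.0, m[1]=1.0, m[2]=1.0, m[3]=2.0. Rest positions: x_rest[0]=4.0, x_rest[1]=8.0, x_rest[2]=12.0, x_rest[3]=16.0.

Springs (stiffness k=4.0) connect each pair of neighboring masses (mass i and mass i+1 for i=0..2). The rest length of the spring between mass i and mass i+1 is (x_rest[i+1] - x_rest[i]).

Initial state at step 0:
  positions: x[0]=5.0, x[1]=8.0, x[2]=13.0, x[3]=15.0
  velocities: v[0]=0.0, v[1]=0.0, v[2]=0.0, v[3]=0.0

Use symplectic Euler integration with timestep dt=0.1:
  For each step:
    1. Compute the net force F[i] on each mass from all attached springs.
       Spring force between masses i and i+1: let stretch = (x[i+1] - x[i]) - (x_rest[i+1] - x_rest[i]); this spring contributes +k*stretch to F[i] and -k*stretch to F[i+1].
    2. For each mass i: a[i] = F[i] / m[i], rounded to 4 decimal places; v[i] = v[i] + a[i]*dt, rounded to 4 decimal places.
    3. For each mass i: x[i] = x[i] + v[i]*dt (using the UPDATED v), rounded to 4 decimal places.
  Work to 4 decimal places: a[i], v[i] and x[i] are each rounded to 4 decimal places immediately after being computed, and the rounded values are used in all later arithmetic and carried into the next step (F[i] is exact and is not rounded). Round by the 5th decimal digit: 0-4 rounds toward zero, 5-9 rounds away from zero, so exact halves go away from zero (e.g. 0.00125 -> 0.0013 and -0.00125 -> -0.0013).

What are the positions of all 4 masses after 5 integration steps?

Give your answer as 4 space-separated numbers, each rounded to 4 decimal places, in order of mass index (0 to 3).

Answer: 4.5492 8.8000 11.6559 15.4976

Derivation:
Step 0: x=[5.0000 8.0000 13.0000 15.0000] v=[0.0000 0.0000 0.0000 0.0000]
Step 1: x=[4.9600 8.0800 12.8800 15.0400] v=[-0.4000 0.8000 -1.2000 0.4000]
Step 2: x=[4.8848 8.2272 12.6544 15.1168] v=[-0.7520 1.4720 -2.2560 0.7680]
Step 3: x=[4.7833 8.4178 12.3502 15.2244] v=[-1.0150 1.9059 -3.0419 1.0755]
Step 4: x=[4.6672 8.6203 12.0037 15.3545] v=[-1.1612 2.0251 -3.4652 1.3007]
Step 5: x=[4.5492 8.8000 11.6559 15.4976] v=[-1.1800 1.7972 -3.4782 1.4305]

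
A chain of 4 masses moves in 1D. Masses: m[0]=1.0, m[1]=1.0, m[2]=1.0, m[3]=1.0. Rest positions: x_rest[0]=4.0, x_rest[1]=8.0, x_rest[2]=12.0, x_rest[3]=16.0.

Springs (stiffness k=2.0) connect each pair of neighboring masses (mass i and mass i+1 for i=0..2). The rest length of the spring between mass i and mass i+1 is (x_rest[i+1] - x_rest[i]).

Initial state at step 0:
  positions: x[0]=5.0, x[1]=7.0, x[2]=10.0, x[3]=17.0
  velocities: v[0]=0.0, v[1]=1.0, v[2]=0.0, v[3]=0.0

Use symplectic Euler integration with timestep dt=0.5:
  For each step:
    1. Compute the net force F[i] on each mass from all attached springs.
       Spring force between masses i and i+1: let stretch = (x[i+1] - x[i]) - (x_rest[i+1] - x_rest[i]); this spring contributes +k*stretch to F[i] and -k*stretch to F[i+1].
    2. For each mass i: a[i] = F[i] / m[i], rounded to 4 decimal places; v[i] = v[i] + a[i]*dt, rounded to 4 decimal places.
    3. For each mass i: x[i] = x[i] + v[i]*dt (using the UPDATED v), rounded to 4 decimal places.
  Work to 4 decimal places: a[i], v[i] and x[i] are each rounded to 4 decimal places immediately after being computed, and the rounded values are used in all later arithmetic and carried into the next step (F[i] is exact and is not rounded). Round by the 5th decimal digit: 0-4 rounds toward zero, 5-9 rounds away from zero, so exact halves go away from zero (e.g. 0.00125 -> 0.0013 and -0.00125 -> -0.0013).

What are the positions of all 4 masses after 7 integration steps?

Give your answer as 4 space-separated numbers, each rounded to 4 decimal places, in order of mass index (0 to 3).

Answer: 4.4063 8.3751 13.1251 16.5938

Derivation:
Step 0: x=[5.0000 7.0000 10.0000 17.0000] v=[0.0000 1.0000 0.0000 0.0000]
Step 1: x=[4.0000 8.0000 12.0000 15.5000] v=[-2.0000 2.0000 4.0000 -3.0000]
Step 2: x=[3.0000 9.0000 13.7500 14.2500] v=[-2.0000 2.0000 3.5000 -2.5000]
Step 3: x=[3.0000 9.3750 13.3750 14.7500] v=[0.0000 0.7500 -0.7500 1.0000]
Step 4: x=[4.1875 8.5625 11.6875 16.5625] v=[2.3750 -1.6250 -3.3750 3.6250]
Step 5: x=[5.5625 7.1250 10.8750 17.9375] v=[2.7500 -2.8750 -1.6250 2.7500]
Step 6: x=[5.7188 6.7813 11.7188 17.7813] v=[0.3125 -0.6875 1.6875 -0.3125]
Step 7: x=[4.4063 8.3751 13.1251 16.5938] v=[-2.6250 3.1875 2.8125 -2.3750]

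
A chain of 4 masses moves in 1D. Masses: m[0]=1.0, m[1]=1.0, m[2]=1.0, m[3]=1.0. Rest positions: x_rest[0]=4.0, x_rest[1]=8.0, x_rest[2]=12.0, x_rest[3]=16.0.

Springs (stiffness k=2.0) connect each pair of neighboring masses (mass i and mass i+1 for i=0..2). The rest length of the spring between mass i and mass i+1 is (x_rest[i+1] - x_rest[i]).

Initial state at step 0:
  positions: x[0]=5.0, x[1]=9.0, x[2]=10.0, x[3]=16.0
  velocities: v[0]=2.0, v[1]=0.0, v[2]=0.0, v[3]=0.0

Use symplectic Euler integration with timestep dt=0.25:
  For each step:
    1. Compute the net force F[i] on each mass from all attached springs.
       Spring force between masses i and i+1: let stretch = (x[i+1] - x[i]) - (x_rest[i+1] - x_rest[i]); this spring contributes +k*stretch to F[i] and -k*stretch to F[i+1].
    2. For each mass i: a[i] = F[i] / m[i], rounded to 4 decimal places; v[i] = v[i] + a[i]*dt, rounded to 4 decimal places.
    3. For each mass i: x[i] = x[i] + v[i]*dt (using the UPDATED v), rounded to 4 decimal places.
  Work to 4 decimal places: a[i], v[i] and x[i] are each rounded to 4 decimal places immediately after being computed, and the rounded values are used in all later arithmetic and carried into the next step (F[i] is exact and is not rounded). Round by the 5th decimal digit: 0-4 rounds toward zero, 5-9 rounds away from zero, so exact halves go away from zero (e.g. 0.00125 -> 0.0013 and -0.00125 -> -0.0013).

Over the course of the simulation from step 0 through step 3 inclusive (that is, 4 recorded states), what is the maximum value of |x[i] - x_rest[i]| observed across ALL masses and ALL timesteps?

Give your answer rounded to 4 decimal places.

Answer: 2.0586

Derivation:
Step 0: x=[5.0000 9.0000 10.0000 16.0000] v=[2.0000 0.0000 0.0000 0.0000]
Step 1: x=[5.5000 8.6250 10.6250 15.7500] v=[2.0000 -1.5000 2.5000 -1.0000]
Step 2: x=[5.8906 8.1094 11.6406 15.3594] v=[1.5625 -2.0625 4.0625 -1.5625]
Step 3: x=[6.0586 7.7578 12.6797 15.0039] v=[0.6719 -1.4063 4.1563 -1.4219]
Max displacement = 2.0586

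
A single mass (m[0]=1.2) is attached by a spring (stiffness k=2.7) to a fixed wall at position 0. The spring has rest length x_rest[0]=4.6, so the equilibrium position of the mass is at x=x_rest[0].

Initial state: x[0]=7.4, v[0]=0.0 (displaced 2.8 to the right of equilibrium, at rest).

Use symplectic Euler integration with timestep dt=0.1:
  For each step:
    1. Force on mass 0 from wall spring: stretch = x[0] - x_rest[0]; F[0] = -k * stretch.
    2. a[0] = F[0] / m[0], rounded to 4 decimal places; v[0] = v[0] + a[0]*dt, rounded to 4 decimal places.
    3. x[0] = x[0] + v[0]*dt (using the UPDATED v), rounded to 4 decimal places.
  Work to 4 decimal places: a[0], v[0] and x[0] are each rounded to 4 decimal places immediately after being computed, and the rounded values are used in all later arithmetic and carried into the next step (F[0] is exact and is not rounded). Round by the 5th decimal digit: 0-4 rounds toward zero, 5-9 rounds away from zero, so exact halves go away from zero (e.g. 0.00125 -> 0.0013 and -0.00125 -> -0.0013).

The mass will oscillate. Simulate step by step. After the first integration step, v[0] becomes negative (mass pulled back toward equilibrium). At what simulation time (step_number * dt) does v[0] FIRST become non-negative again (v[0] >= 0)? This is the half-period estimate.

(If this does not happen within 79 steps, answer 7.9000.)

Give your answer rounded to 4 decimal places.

Step 0: x=[7.4000] v=[0.0000]
Step 1: x=[7.3370] v=[-0.6300]
Step 2: x=[7.2124] v=[-1.2458]
Step 3: x=[7.0290] v=[-1.8336]
Step 4: x=[6.7910] v=[-2.3801]
Step 5: x=[6.5037] v=[-2.8731]
Step 6: x=[6.1736] v=[-3.3014]
Step 7: x=[5.8081] v=[-3.6555]
Step 8: x=[5.4154] v=[-3.9273]
Step 9: x=[5.0043] v=[-4.1108]
Step 10: x=[4.5841] v=[-4.2018]
Step 11: x=[4.1643] v=[-4.1982]
Step 12: x=[3.7543] v=[-4.1002]
Step 13: x=[3.3633] v=[-3.9099]
Step 14: x=[3.0001] v=[-3.6316]
Step 15: x=[2.6729] v=[-3.2716]
Step 16: x=[2.3891] v=[-2.8380]
Step 17: x=[2.1550] v=[-2.3406]
Step 18: x=[1.9760] v=[-1.7905]
Step 19: x=[1.8560] v=[-1.2001]
Step 20: x=[1.7977] v=[-0.5827]
Step 21: x=[1.8025] v=[0.0478]
First v>=0 after going negative at step 21, time=2.1000

Answer: 2.1000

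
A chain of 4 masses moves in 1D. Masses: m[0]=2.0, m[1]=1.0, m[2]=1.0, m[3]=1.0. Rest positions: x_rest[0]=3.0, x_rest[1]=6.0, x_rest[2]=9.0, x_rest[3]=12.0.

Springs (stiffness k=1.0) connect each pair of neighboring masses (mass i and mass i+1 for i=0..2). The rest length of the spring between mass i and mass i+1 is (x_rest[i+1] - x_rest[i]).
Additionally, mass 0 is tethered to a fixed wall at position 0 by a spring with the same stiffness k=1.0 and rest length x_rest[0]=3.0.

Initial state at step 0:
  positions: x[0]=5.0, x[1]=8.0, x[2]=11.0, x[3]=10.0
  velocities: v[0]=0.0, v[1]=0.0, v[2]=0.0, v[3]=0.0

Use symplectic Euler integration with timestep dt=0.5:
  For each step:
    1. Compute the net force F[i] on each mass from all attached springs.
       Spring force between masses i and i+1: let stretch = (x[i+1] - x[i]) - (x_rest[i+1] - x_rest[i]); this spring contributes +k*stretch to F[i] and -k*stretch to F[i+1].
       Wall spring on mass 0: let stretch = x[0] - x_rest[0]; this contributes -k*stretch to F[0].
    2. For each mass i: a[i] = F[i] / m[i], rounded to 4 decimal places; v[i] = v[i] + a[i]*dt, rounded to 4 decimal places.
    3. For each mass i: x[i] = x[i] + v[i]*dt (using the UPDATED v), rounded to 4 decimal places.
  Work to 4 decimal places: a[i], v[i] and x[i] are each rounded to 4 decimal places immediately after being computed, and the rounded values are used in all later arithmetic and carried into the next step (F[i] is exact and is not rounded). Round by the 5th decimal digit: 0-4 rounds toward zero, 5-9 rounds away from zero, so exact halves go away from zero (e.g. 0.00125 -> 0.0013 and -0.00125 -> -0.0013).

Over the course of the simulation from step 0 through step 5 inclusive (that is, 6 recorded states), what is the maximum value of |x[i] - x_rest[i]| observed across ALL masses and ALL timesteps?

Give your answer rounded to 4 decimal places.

Step 0: x=[5.0000 8.0000 11.0000 10.0000] v=[0.0000 0.0000 0.0000 0.0000]
Step 1: x=[4.7500 8.0000 10.0000 11.0000] v=[-0.5000 0.0000 -2.0000 2.0000]
Step 2: x=[4.3125 7.6875 8.7500 12.5000] v=[-0.8750 -0.6250 -2.5000 3.0000]
Step 3: x=[3.7578 6.7969 8.1719 13.8125] v=[-1.1094 -1.7813 -1.1563 2.6250]
Step 4: x=[3.1133 5.4902 8.6602 14.4649] v=[-1.2891 -2.6134 0.9765 1.3047]
Step 5: x=[2.3767 4.3818 9.8072 14.4161] v=[-1.4732 -2.2169 2.2939 -0.0977]
Max displacement = 2.4649

Answer: 2.4649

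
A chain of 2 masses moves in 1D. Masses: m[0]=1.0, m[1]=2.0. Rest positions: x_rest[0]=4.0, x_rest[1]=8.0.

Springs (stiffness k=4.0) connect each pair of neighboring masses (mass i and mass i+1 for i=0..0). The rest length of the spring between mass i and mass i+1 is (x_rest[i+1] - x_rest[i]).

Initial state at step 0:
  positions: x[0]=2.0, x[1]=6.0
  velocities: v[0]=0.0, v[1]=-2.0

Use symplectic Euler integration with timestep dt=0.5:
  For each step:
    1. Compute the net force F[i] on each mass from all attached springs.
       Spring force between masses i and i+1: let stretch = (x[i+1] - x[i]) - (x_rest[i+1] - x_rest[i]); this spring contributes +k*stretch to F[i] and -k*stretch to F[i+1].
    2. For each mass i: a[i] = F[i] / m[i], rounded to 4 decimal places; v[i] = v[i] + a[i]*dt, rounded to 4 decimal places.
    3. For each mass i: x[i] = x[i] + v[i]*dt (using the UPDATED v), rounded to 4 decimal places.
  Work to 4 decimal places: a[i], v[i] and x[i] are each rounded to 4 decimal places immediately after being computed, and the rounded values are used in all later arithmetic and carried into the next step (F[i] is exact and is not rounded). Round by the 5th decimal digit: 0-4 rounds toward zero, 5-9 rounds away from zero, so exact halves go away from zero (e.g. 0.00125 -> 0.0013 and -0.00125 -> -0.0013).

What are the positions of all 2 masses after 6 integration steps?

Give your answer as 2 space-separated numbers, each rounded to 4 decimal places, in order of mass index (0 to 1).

Answer: -1.3125 1.6563

Derivation:
Step 0: x=[2.0000 6.0000] v=[0.0000 -2.0000]
Step 1: x=[2.0000 5.0000] v=[0.0000 -2.0000]
Step 2: x=[1.0000 4.5000] v=[-2.0000 -1.0000]
Step 3: x=[-0.5000 4.2500] v=[-3.0000 -0.5000]
Step 4: x=[-1.2500 3.6250] v=[-1.5000 -1.2500]
Step 5: x=[-1.1250 2.5625] v=[0.2500 -2.1250]
Step 6: x=[-1.3125 1.6563] v=[-0.3750 -1.8125]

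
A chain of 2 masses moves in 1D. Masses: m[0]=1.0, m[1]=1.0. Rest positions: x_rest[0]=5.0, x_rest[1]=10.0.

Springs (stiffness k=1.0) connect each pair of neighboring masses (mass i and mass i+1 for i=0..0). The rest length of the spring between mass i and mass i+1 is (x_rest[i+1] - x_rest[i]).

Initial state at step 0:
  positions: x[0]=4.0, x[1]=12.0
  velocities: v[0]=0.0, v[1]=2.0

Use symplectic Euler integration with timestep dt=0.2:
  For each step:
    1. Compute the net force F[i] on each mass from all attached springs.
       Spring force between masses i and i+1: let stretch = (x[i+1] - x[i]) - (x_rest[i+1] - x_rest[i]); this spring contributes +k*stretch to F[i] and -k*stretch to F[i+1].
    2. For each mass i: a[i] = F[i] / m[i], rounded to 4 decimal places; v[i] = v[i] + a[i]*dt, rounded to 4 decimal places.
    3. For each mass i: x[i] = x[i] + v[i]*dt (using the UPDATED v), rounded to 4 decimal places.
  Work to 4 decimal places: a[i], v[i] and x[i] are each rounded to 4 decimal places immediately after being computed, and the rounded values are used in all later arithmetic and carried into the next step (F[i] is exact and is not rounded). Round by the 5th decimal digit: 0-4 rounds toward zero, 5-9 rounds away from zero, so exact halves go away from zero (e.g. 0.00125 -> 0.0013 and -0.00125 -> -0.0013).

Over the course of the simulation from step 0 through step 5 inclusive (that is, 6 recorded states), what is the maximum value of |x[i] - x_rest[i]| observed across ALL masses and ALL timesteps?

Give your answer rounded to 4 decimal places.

Step 0: x=[4.0000 12.0000] v=[0.0000 2.0000]
Step 1: x=[4.1200 12.2800] v=[0.6000 1.4000]
Step 2: x=[4.3664 12.4336] v=[1.2320 0.7680]
Step 3: x=[4.7355 12.4645] v=[1.8454 0.1546]
Step 4: x=[5.2137 12.3863] v=[2.3912 -0.3912]
Step 5: x=[5.7788 12.2212] v=[2.8257 -0.8257]
Max displacement = 2.4645

Answer: 2.4645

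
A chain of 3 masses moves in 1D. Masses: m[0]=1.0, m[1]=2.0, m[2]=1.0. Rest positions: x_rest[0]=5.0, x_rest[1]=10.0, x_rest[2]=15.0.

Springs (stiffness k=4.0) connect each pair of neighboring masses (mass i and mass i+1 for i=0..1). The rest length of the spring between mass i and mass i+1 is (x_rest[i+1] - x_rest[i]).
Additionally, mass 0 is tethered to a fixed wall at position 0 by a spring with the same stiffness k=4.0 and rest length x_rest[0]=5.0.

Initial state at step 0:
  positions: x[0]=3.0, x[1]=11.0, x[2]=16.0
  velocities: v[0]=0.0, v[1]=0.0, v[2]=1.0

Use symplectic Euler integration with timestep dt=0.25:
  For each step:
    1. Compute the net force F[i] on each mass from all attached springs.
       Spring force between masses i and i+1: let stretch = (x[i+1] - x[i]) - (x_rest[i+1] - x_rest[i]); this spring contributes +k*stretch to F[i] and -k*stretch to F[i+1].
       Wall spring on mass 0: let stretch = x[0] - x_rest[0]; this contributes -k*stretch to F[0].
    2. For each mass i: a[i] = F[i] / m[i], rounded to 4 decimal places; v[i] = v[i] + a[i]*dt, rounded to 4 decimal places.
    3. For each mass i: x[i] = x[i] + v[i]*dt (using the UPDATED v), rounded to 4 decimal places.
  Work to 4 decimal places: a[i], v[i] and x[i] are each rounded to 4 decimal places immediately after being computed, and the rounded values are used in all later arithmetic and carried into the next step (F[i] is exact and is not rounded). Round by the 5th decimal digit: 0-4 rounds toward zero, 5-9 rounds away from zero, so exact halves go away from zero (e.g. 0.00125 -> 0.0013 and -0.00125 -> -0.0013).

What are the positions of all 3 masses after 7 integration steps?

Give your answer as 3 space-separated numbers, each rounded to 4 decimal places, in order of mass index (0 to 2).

Answer: 3.6768 11.4894 14.5943

Derivation:
Step 0: x=[3.0000 11.0000 16.0000] v=[0.0000 0.0000 1.0000]
Step 1: x=[4.2500 10.6250 16.2500] v=[5.0000 -1.5000 1.0000]
Step 2: x=[6.0313 10.1563 16.3438] v=[7.1250 -1.8750 0.3750]
Step 3: x=[7.3360 9.9454 16.1407] v=[5.2187 -0.8438 -0.8125]
Step 4: x=[7.4590 10.1827 15.6388] v=[0.4921 0.9492 -2.0078]
Step 5: x=[6.3982 10.7616 15.0228] v=[-4.2432 2.3154 -2.4639]
Step 6: x=[4.8287 11.3277 14.5915] v=[-6.2780 2.2643 -1.7251]
Step 7: x=[3.6768 11.4894 14.5943] v=[-4.6077 0.6467 0.0111]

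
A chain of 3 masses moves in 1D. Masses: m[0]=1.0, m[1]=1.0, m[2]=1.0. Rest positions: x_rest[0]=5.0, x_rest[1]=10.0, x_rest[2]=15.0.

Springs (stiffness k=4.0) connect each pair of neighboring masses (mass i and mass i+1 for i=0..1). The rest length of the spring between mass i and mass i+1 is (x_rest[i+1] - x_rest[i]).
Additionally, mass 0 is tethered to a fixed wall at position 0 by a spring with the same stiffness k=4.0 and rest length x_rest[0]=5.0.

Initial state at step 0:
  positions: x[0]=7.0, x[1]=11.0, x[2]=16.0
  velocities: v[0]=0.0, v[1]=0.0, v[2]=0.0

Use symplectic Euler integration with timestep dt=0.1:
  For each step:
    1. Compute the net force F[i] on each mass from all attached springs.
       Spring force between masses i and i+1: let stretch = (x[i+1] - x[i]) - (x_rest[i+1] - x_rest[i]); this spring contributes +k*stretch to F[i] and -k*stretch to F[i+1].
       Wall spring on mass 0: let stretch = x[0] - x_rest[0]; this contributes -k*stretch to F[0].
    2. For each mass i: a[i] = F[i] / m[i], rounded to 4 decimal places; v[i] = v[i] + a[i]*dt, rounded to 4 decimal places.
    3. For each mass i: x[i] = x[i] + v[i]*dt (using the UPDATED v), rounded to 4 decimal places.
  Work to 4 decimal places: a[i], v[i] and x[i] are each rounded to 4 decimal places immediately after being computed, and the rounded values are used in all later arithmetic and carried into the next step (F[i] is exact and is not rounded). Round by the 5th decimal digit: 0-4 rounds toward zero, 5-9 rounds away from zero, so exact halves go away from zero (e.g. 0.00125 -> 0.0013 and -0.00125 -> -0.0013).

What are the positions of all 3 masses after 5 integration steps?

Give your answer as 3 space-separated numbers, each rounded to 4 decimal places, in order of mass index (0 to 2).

Answer: 5.5592 11.3510 16.0458

Derivation:
Step 0: x=[7.0000 11.0000 16.0000] v=[0.0000 0.0000 0.0000]
Step 1: x=[6.8800 11.0400 16.0000] v=[-1.2000 0.4000 0.0000]
Step 2: x=[6.6512 11.1120 16.0016] v=[-2.2880 0.7200 0.0160]
Step 3: x=[6.3348 11.2012 16.0076] v=[-3.1642 0.8915 0.0602]
Step 4: x=[5.9596 11.2880 16.0214] v=[-3.7516 0.8675 0.1376]
Step 5: x=[5.5592 11.3510 16.0458] v=[-4.0041 0.6295 0.2442]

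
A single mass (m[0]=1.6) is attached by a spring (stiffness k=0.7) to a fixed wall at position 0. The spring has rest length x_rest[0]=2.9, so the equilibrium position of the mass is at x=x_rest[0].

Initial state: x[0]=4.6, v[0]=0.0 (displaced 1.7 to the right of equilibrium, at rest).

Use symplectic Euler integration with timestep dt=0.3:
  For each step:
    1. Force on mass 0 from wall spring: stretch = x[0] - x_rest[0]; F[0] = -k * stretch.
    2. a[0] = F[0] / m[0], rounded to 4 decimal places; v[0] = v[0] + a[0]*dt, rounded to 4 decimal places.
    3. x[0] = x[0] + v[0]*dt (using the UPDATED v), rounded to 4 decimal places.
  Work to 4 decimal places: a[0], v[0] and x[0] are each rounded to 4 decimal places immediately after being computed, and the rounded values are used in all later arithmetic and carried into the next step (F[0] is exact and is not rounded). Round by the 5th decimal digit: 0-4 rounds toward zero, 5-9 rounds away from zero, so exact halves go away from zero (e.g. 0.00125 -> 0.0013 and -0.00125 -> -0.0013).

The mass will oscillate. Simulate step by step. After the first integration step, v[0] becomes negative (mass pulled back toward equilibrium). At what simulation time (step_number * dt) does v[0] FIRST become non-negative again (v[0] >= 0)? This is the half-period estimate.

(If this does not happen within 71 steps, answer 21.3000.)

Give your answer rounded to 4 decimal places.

Step 0: x=[4.6000] v=[0.0000]
Step 1: x=[4.5331] v=[-0.2231]
Step 2: x=[4.4019] v=[-0.4375]
Step 3: x=[4.2115] v=[-0.6346]
Step 4: x=[3.9695] v=[-0.8067]
Step 5: x=[3.6854] v=[-0.9471]
Step 6: x=[3.3703] v=[-1.0502]
Step 7: x=[3.0367] v=[-1.1119]
Step 8: x=[2.6978] v=[-1.1298]
Step 9: x=[2.3668] v=[-1.1033]
Step 10: x=[2.0568] v=[-1.0333]
Step 11: x=[1.7800] v=[-0.9226]
Step 12: x=[1.5473] v=[-0.7756]
Step 13: x=[1.3679] v=[-0.5981]
Step 14: x=[1.2488] v=[-0.3970]
Step 15: x=[1.1947] v=[-0.1803]
Step 16: x=[1.2078] v=[0.0435]
First v>=0 after going negative at step 16, time=4.8000

Answer: 4.8000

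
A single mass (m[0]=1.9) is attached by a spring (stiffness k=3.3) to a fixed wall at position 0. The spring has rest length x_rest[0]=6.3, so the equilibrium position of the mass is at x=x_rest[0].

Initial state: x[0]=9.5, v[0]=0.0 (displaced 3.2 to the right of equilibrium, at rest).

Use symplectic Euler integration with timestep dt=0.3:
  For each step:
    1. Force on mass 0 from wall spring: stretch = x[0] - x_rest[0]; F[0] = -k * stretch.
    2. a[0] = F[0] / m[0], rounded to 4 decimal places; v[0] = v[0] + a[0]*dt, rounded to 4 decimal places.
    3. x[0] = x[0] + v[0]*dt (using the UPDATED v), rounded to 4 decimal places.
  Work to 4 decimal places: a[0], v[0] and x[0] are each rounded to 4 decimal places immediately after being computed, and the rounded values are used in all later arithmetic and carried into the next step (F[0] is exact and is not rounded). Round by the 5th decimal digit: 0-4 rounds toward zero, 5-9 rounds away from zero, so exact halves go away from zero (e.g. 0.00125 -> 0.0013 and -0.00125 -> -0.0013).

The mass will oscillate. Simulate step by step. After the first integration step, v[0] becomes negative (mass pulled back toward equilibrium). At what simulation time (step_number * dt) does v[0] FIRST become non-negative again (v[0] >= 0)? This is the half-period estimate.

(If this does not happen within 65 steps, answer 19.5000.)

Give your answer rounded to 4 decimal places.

Answer: 2.4000

Derivation:
Step 0: x=[9.5000] v=[0.0000]
Step 1: x=[8.9998] v=[-1.6674]
Step 2: x=[8.0776] v=[-3.0741]
Step 3: x=[6.8775] v=[-4.0003]
Step 4: x=[5.5871] v=[-4.3012]
Step 5: x=[4.4082] v=[-3.9297]
Step 6: x=[3.5250] v=[-2.9440]
Step 7: x=[3.0756] v=[-1.4981]
Step 8: x=[3.1302] v=[0.1820]
First v>=0 after going negative at step 8, time=2.4000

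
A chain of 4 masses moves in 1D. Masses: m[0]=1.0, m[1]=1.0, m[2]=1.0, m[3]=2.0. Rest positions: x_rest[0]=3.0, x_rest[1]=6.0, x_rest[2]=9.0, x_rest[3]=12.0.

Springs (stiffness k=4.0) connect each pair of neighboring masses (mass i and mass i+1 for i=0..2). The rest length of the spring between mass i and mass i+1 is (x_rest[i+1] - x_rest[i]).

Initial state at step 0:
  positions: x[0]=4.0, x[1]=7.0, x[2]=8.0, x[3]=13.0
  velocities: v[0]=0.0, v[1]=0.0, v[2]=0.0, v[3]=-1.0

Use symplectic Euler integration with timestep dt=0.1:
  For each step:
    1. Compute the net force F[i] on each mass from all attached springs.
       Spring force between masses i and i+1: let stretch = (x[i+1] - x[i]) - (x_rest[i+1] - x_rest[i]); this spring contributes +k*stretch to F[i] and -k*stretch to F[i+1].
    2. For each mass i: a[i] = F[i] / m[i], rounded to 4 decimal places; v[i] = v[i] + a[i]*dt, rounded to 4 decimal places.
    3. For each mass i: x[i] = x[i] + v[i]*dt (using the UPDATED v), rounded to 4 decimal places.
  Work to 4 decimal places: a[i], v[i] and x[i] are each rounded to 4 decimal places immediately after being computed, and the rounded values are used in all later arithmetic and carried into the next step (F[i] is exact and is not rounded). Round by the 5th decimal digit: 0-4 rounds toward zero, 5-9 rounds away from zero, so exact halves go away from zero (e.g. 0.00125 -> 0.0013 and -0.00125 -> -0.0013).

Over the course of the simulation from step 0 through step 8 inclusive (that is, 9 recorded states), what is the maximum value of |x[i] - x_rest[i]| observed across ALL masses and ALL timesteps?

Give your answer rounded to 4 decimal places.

Answer: 1.6581

Derivation:
Step 0: x=[4.0000 7.0000 8.0000 13.0000] v=[0.0000 0.0000 0.0000 -1.0000]
Step 1: x=[4.0000 6.9200 8.1600 12.8600] v=[0.0000 -0.8000 1.6000 -1.4000]
Step 2: x=[3.9968 6.7728 8.4584 12.6860] v=[-0.0320 -1.4720 2.9840 -1.7400]
Step 3: x=[3.9846 6.5820 8.8585 12.4875] v=[-0.1216 -1.9082 4.0008 -1.9855]
Step 4: x=[3.9563 6.3783 9.3127 12.2764] v=[-0.2826 -2.0366 4.5418 -2.1113]
Step 5: x=[3.9049 6.1951 9.7681 12.0660] v=[-0.5138 -1.8316 4.5535 -2.1040]
Step 6: x=[3.8251 6.0633 10.1725 11.8696] v=[-0.7977 -1.3185 4.0435 -1.9636]
Step 7: x=[3.7149 6.0063 10.4804 11.6993] v=[-1.1024 -0.5701 3.0787 -1.7030]
Step 8: x=[3.5763 6.0366 10.6581 11.5646] v=[-1.3858 0.3030 1.7766 -1.3468]
Max displacement = 1.6581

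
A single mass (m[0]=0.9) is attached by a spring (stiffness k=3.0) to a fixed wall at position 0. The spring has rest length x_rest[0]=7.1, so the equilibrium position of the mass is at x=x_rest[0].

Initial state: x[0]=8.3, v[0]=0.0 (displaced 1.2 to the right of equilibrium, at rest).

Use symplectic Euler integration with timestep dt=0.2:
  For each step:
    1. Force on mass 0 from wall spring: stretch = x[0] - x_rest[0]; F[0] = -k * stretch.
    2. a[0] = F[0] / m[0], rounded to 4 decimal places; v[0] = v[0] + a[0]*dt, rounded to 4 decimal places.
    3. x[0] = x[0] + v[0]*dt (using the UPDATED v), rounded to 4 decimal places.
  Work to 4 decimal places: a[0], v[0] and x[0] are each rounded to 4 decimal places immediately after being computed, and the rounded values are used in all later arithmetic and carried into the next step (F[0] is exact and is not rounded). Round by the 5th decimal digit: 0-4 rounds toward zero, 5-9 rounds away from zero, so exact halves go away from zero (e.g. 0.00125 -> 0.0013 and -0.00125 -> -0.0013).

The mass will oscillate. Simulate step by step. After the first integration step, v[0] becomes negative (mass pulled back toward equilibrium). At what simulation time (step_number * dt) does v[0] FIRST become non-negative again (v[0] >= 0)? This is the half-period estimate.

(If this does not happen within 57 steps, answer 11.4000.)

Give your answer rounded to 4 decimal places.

Step 0: x=[8.3000] v=[0.0000]
Step 1: x=[8.1400] v=[-0.8000]
Step 2: x=[7.8413] v=[-1.4933]
Step 3: x=[7.4438] v=[-1.9875]
Step 4: x=[7.0005] v=[-2.2167]
Step 5: x=[6.5704] v=[-2.1504]
Step 6: x=[6.2109] v=[-1.7973]
Step 7: x=[5.9700] v=[-1.2046]
Step 8: x=[5.8797] v=[-0.4513]
Step 9: x=[5.9521] v=[0.3622]
First v>=0 after going negative at step 9, time=1.8000

Answer: 1.8000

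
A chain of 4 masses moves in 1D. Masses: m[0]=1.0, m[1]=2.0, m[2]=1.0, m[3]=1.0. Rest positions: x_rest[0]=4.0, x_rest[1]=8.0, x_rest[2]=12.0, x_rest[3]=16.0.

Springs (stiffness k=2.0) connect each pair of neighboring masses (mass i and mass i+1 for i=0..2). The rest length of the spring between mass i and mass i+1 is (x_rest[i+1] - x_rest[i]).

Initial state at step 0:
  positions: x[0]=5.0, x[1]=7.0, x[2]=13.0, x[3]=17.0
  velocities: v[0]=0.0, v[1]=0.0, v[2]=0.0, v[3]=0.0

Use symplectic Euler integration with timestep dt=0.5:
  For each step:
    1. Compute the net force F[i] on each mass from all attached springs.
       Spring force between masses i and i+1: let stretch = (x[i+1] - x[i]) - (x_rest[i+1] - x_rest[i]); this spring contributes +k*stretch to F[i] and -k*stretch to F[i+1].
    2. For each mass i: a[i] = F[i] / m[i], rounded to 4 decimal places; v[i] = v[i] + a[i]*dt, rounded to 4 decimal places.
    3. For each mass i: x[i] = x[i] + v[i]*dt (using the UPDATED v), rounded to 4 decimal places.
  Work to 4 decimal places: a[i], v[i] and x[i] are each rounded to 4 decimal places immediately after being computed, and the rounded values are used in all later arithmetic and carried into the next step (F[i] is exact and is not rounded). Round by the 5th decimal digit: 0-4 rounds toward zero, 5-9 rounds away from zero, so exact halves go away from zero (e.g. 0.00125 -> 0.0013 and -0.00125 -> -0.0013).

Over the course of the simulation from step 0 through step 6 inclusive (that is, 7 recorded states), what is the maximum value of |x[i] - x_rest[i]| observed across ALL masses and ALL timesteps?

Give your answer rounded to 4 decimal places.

Step 0: x=[5.0000 7.0000 13.0000 17.0000] v=[0.0000 0.0000 0.0000 0.0000]
Step 1: x=[4.0000 8.0000 12.0000 17.0000] v=[-2.0000 2.0000 -2.0000 0.0000]
Step 2: x=[3.0000 9.0000 11.5000 16.5000] v=[-2.0000 2.0000 -1.0000 -1.0000]
Step 3: x=[3.0000 9.1250 12.2500 15.5000] v=[0.0000 0.2500 1.5000 -2.0000]
Step 4: x=[4.0625 8.5000 13.0625 14.8750] v=[2.1250 -1.2500 1.6250 -1.2500]
Step 5: x=[5.3438 7.9063 12.5000 15.3438] v=[2.5625 -1.1875 -1.1250 0.9375]
Step 6: x=[5.9063 7.8204 11.0626 16.3907] v=[1.1250 -0.1719 -2.8749 2.0937]
Max displacement = 1.9063

Answer: 1.9063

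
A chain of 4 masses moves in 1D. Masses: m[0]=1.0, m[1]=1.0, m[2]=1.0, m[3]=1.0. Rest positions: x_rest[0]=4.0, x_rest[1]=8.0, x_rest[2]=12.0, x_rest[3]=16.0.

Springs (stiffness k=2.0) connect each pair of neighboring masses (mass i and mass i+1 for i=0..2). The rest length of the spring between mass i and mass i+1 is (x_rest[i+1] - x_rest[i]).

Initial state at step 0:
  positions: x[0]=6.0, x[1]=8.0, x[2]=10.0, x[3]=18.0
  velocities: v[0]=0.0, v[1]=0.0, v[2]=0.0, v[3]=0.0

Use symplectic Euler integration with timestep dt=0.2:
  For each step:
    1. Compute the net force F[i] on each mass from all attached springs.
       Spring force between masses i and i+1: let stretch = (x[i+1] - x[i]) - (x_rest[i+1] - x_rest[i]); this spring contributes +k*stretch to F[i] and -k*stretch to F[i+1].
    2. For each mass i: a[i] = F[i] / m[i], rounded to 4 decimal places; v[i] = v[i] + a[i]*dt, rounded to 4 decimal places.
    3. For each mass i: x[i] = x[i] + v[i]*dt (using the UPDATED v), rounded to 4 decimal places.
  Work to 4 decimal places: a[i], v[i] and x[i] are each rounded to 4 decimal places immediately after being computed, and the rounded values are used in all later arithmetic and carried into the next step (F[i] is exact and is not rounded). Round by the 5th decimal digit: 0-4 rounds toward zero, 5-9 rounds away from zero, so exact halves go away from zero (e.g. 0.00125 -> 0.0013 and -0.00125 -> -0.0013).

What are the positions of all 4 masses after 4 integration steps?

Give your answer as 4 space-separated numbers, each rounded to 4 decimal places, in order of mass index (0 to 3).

Step 0: x=[6.0000 8.0000 10.0000 18.0000] v=[0.0000 0.0000 0.0000 0.0000]
Step 1: x=[5.8400 8.0000 10.4800 17.6800] v=[-0.8000 0.0000 2.4000 -1.6000]
Step 2: x=[5.5328 8.0256 11.3376 17.1040] v=[-1.5360 0.1280 4.2880 -2.8800]
Step 3: x=[5.1050 8.1167 12.3916 16.3867] v=[-2.1389 0.4557 5.2698 -3.5866]
Step 4: x=[4.5982 8.3089 13.4232 15.6698] v=[-2.5342 0.9610 5.1579 -3.5846]

Answer: 4.5982 8.3089 13.4232 15.6698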